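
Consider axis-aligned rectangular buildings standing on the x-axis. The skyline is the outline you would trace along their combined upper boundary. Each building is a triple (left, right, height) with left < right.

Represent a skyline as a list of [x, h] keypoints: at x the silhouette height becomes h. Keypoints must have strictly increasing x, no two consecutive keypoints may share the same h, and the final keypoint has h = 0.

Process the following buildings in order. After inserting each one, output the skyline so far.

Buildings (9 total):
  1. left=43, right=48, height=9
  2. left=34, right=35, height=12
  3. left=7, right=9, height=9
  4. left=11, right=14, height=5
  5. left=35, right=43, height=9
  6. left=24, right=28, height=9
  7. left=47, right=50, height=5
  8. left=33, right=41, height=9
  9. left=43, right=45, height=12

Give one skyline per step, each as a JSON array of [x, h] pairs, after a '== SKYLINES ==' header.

== SKYLINES ==
[[43,9],[48,0]]
[[34,12],[35,0],[43,9],[48,0]]
[[7,9],[9,0],[34,12],[35,0],[43,9],[48,0]]
[[7,9],[9,0],[11,5],[14,0],[34,12],[35,0],[43,9],[48,0]]
[[7,9],[9,0],[11,5],[14,0],[34,12],[35,9],[48,0]]
[[7,9],[9,0],[11,5],[14,0],[24,9],[28,0],[34,12],[35,9],[48,0]]
[[7,9],[9,0],[11,5],[14,0],[24,9],[28,0],[34,12],[35,9],[48,5],[50,0]]
[[7,9],[9,0],[11,5],[14,0],[24,9],[28,0],[33,9],[34,12],[35,9],[48,5],[50,0]]
[[7,9],[9,0],[11,5],[14,0],[24,9],[28,0],[33,9],[34,12],[35,9],[43,12],[45,9],[48,5],[50,0]]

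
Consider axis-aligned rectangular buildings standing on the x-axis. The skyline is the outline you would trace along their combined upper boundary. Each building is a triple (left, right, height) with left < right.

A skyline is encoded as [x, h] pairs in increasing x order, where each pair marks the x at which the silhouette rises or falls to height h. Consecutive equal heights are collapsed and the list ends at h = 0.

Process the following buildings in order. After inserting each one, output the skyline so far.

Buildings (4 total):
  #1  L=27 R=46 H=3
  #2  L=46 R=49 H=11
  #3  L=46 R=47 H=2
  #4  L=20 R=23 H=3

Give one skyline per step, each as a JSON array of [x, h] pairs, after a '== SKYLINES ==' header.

== SKYLINES ==
[[27,3],[46,0]]
[[27,3],[46,11],[49,0]]
[[27,3],[46,11],[49,0]]
[[20,3],[23,0],[27,3],[46,11],[49,0]]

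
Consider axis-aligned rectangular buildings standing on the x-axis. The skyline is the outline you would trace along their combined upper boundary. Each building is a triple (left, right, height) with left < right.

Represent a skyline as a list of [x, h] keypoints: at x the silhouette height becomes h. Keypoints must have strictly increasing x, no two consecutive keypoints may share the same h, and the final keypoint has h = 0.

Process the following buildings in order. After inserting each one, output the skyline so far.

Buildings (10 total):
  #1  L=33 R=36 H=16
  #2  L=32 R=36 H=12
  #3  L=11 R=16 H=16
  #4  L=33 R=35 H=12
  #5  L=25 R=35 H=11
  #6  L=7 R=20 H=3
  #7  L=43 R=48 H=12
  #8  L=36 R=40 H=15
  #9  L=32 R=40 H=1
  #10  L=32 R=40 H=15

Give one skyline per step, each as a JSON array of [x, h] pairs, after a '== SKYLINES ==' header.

== SKYLINES ==
[[33,16],[36,0]]
[[32,12],[33,16],[36,0]]
[[11,16],[16,0],[32,12],[33,16],[36,0]]
[[11,16],[16,0],[32,12],[33,16],[36,0]]
[[11,16],[16,0],[25,11],[32,12],[33,16],[36,0]]
[[7,3],[11,16],[16,3],[20,0],[25,11],[32,12],[33,16],[36,0]]
[[7,3],[11,16],[16,3],[20,0],[25,11],[32,12],[33,16],[36,0],[43,12],[48,0]]
[[7,3],[11,16],[16,3],[20,0],[25,11],[32,12],[33,16],[36,15],[40,0],[43,12],[48,0]]
[[7,3],[11,16],[16,3],[20,0],[25,11],[32,12],[33,16],[36,15],[40,0],[43,12],[48,0]]
[[7,3],[11,16],[16,3],[20,0],[25,11],[32,15],[33,16],[36,15],[40,0],[43,12],[48,0]]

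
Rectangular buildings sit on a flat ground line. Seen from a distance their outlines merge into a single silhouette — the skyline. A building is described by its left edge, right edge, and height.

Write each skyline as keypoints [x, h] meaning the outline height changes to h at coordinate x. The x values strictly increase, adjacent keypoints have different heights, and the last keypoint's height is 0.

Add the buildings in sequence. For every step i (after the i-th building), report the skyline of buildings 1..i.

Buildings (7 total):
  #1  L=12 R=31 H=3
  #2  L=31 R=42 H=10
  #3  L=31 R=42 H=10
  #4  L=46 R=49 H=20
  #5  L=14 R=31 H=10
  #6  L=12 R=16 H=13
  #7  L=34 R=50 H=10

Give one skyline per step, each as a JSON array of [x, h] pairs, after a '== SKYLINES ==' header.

== SKYLINES ==
[[12,3],[31,0]]
[[12,3],[31,10],[42,0]]
[[12,3],[31,10],[42,0]]
[[12,3],[31,10],[42,0],[46,20],[49,0]]
[[12,3],[14,10],[42,0],[46,20],[49,0]]
[[12,13],[16,10],[42,0],[46,20],[49,0]]
[[12,13],[16,10],[46,20],[49,10],[50,0]]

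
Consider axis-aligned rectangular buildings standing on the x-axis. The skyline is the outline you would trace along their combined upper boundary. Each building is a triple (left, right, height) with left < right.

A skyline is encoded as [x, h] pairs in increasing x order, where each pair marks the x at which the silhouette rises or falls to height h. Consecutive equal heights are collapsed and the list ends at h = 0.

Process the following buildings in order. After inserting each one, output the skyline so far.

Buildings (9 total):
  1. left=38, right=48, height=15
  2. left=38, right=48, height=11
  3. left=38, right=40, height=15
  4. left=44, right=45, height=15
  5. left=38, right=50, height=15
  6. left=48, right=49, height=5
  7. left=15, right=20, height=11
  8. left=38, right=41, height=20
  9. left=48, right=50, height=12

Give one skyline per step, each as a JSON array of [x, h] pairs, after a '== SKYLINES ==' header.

== SKYLINES ==
[[38,15],[48,0]]
[[38,15],[48,0]]
[[38,15],[48,0]]
[[38,15],[48,0]]
[[38,15],[50,0]]
[[38,15],[50,0]]
[[15,11],[20,0],[38,15],[50,0]]
[[15,11],[20,0],[38,20],[41,15],[50,0]]
[[15,11],[20,0],[38,20],[41,15],[50,0]]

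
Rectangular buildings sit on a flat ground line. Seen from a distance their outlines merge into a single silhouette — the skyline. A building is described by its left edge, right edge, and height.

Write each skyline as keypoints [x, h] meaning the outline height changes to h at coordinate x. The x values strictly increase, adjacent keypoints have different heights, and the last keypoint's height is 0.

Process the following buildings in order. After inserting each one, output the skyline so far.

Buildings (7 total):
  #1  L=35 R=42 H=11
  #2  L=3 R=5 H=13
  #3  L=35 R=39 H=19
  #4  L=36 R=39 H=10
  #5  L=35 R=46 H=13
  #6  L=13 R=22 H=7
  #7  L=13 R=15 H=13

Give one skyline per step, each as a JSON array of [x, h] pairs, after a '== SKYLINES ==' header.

== SKYLINES ==
[[35,11],[42,0]]
[[3,13],[5,0],[35,11],[42,0]]
[[3,13],[5,0],[35,19],[39,11],[42,0]]
[[3,13],[5,0],[35,19],[39,11],[42,0]]
[[3,13],[5,0],[35,19],[39,13],[46,0]]
[[3,13],[5,0],[13,7],[22,0],[35,19],[39,13],[46,0]]
[[3,13],[5,0],[13,13],[15,7],[22,0],[35,19],[39,13],[46,0]]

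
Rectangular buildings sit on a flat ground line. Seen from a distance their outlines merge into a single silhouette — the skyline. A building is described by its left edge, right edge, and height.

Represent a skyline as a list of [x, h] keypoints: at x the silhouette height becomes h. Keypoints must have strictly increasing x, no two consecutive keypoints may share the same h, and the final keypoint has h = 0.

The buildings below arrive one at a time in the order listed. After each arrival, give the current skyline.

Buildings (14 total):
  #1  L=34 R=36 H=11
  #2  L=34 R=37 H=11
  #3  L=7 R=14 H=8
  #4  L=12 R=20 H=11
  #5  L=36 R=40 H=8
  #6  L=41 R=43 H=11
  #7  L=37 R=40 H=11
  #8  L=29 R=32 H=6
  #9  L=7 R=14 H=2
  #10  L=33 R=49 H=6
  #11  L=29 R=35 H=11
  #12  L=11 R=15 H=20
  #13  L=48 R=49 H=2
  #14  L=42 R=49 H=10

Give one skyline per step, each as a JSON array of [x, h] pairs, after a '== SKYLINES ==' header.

== SKYLINES ==
[[34,11],[36,0]]
[[34,11],[37,0]]
[[7,8],[14,0],[34,11],[37,0]]
[[7,8],[12,11],[20,0],[34,11],[37,0]]
[[7,8],[12,11],[20,0],[34,11],[37,8],[40,0]]
[[7,8],[12,11],[20,0],[34,11],[37,8],[40,0],[41,11],[43,0]]
[[7,8],[12,11],[20,0],[34,11],[40,0],[41,11],[43,0]]
[[7,8],[12,11],[20,0],[29,6],[32,0],[34,11],[40,0],[41,11],[43,0]]
[[7,8],[12,11],[20,0],[29,6],[32,0],[34,11],[40,0],[41,11],[43,0]]
[[7,8],[12,11],[20,0],[29,6],[32,0],[33,6],[34,11],[40,6],[41,11],[43,6],[49,0]]
[[7,8],[12,11],[20,0],[29,11],[40,6],[41,11],[43,6],[49,0]]
[[7,8],[11,20],[15,11],[20,0],[29,11],[40,6],[41,11],[43,6],[49,0]]
[[7,8],[11,20],[15,11],[20,0],[29,11],[40,6],[41,11],[43,6],[49,0]]
[[7,8],[11,20],[15,11],[20,0],[29,11],[40,6],[41,11],[43,10],[49,0]]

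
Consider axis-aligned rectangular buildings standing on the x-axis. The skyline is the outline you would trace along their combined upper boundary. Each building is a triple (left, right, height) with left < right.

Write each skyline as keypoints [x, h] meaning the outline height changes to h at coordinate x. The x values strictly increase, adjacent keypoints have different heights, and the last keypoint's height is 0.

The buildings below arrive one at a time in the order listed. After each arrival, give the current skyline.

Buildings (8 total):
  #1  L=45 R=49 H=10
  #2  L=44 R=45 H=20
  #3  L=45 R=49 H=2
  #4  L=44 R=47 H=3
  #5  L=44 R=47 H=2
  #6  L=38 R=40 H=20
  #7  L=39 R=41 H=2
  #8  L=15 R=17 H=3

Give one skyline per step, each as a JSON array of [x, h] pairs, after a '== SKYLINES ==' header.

== SKYLINES ==
[[45,10],[49,0]]
[[44,20],[45,10],[49,0]]
[[44,20],[45,10],[49,0]]
[[44,20],[45,10],[49,0]]
[[44,20],[45,10],[49,0]]
[[38,20],[40,0],[44,20],[45,10],[49,0]]
[[38,20],[40,2],[41,0],[44,20],[45,10],[49,0]]
[[15,3],[17,0],[38,20],[40,2],[41,0],[44,20],[45,10],[49,0]]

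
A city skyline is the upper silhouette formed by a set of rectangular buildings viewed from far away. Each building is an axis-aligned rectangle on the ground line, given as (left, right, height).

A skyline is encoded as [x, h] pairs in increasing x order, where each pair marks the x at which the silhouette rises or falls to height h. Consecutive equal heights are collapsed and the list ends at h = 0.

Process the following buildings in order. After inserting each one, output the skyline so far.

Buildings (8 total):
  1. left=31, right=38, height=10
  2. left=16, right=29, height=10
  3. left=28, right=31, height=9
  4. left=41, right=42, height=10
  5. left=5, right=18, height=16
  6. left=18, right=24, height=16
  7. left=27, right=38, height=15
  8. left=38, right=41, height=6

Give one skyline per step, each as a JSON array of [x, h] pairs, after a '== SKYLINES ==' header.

== SKYLINES ==
[[31,10],[38,0]]
[[16,10],[29,0],[31,10],[38,0]]
[[16,10],[29,9],[31,10],[38,0]]
[[16,10],[29,9],[31,10],[38,0],[41,10],[42,0]]
[[5,16],[18,10],[29,9],[31,10],[38,0],[41,10],[42,0]]
[[5,16],[24,10],[29,9],[31,10],[38,0],[41,10],[42,0]]
[[5,16],[24,10],[27,15],[38,0],[41,10],[42,0]]
[[5,16],[24,10],[27,15],[38,6],[41,10],[42,0]]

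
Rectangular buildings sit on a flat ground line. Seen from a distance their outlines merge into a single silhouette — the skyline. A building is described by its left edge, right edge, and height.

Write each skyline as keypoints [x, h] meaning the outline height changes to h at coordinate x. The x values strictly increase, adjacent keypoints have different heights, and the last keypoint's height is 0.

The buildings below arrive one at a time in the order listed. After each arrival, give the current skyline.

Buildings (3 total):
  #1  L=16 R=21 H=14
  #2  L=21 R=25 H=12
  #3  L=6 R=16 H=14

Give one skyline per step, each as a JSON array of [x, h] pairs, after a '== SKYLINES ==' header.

== SKYLINES ==
[[16,14],[21,0]]
[[16,14],[21,12],[25,0]]
[[6,14],[21,12],[25,0]]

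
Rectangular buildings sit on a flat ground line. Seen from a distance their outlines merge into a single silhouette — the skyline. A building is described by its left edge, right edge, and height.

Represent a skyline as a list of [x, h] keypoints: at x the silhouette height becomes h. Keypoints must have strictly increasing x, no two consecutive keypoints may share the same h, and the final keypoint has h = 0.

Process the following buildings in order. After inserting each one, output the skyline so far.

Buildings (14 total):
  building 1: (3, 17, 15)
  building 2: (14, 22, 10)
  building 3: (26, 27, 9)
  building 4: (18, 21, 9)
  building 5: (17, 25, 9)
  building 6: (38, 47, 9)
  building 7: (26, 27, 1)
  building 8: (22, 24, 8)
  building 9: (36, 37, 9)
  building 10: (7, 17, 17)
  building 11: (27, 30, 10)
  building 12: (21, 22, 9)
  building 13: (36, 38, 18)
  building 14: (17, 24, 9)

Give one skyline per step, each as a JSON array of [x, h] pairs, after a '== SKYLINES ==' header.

== SKYLINES ==
[[3,15],[17,0]]
[[3,15],[17,10],[22,0]]
[[3,15],[17,10],[22,0],[26,9],[27,0]]
[[3,15],[17,10],[22,0],[26,9],[27,0]]
[[3,15],[17,10],[22,9],[25,0],[26,9],[27,0]]
[[3,15],[17,10],[22,9],[25,0],[26,9],[27,0],[38,9],[47,0]]
[[3,15],[17,10],[22,9],[25,0],[26,9],[27,0],[38,9],[47,0]]
[[3,15],[17,10],[22,9],[25,0],[26,9],[27,0],[38,9],[47,0]]
[[3,15],[17,10],[22,9],[25,0],[26,9],[27,0],[36,9],[37,0],[38,9],[47,0]]
[[3,15],[7,17],[17,10],[22,9],[25,0],[26,9],[27,0],[36,9],[37,0],[38,9],[47,0]]
[[3,15],[7,17],[17,10],[22,9],[25,0],[26,9],[27,10],[30,0],[36,9],[37,0],[38,9],[47,0]]
[[3,15],[7,17],[17,10],[22,9],[25,0],[26,9],[27,10],[30,0],[36,9],[37,0],[38,9],[47,0]]
[[3,15],[7,17],[17,10],[22,9],[25,0],[26,9],[27,10],[30,0],[36,18],[38,9],[47,0]]
[[3,15],[7,17],[17,10],[22,9],[25,0],[26,9],[27,10],[30,0],[36,18],[38,9],[47,0]]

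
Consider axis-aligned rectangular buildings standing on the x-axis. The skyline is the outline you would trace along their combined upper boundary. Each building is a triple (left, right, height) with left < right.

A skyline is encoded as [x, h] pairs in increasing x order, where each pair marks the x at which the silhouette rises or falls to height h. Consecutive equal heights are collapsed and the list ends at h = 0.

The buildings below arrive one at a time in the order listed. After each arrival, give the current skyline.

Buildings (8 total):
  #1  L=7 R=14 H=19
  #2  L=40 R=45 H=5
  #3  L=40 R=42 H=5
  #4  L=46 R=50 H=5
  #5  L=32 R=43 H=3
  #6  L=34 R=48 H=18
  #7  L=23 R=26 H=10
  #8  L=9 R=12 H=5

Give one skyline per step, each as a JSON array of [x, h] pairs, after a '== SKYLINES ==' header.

== SKYLINES ==
[[7,19],[14,0]]
[[7,19],[14,0],[40,5],[45,0]]
[[7,19],[14,0],[40,5],[45,0]]
[[7,19],[14,0],[40,5],[45,0],[46,5],[50,0]]
[[7,19],[14,0],[32,3],[40,5],[45,0],[46,5],[50,0]]
[[7,19],[14,0],[32,3],[34,18],[48,5],[50,0]]
[[7,19],[14,0],[23,10],[26,0],[32,3],[34,18],[48,5],[50,0]]
[[7,19],[14,0],[23,10],[26,0],[32,3],[34,18],[48,5],[50,0]]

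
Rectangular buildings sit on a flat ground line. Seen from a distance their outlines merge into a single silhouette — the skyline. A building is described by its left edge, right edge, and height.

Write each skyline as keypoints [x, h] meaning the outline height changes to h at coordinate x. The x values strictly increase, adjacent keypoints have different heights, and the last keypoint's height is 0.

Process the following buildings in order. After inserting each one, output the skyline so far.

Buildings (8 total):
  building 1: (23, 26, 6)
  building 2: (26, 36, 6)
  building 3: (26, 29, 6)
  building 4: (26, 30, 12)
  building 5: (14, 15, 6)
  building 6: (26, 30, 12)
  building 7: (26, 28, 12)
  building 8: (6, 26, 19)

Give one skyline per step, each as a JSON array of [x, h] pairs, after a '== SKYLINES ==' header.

== SKYLINES ==
[[23,6],[26,0]]
[[23,6],[36,0]]
[[23,6],[36,0]]
[[23,6],[26,12],[30,6],[36,0]]
[[14,6],[15,0],[23,6],[26,12],[30,6],[36,0]]
[[14,6],[15,0],[23,6],[26,12],[30,6],[36,0]]
[[14,6],[15,0],[23,6],[26,12],[30,6],[36,0]]
[[6,19],[26,12],[30,6],[36,0]]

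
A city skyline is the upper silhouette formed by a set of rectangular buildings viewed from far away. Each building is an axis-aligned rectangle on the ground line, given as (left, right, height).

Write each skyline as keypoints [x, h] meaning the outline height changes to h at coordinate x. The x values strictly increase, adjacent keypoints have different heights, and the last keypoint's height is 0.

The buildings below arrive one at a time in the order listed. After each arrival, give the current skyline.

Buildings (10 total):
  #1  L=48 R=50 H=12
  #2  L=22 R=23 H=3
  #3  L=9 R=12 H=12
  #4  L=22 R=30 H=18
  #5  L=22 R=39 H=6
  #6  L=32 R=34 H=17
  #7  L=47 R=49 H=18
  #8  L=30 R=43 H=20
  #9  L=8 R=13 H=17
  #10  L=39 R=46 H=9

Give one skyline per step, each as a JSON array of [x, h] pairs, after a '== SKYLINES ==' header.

== SKYLINES ==
[[48,12],[50,0]]
[[22,3],[23,0],[48,12],[50,0]]
[[9,12],[12,0],[22,3],[23,0],[48,12],[50,0]]
[[9,12],[12,0],[22,18],[30,0],[48,12],[50,0]]
[[9,12],[12,0],[22,18],[30,6],[39,0],[48,12],[50,0]]
[[9,12],[12,0],[22,18],[30,6],[32,17],[34,6],[39,0],[48,12],[50,0]]
[[9,12],[12,0],[22,18],[30,6],[32,17],[34,6],[39,0],[47,18],[49,12],[50,0]]
[[9,12],[12,0],[22,18],[30,20],[43,0],[47,18],[49,12],[50,0]]
[[8,17],[13,0],[22,18],[30,20],[43,0],[47,18],[49,12],[50,0]]
[[8,17],[13,0],[22,18],[30,20],[43,9],[46,0],[47,18],[49,12],[50,0]]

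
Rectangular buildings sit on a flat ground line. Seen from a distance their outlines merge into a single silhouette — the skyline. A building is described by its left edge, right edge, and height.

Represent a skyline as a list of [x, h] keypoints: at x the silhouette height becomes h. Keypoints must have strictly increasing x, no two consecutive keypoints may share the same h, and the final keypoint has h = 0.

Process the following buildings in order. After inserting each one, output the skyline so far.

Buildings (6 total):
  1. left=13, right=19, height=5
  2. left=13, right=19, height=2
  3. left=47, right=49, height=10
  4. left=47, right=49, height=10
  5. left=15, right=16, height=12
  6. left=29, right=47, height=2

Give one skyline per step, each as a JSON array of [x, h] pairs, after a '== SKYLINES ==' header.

== SKYLINES ==
[[13,5],[19,0]]
[[13,5],[19,0]]
[[13,5],[19,0],[47,10],[49,0]]
[[13,5],[19,0],[47,10],[49,0]]
[[13,5],[15,12],[16,5],[19,0],[47,10],[49,0]]
[[13,5],[15,12],[16,5],[19,0],[29,2],[47,10],[49,0]]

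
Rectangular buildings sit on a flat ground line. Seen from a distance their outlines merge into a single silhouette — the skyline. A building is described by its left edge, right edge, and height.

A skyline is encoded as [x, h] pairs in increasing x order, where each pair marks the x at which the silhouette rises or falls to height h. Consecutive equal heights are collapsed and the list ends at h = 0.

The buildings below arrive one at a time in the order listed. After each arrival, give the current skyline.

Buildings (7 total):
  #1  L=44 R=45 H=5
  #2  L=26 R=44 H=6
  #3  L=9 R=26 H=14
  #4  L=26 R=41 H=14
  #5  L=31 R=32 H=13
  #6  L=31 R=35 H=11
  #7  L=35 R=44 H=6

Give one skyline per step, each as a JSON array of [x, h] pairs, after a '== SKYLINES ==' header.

== SKYLINES ==
[[44,5],[45,0]]
[[26,6],[44,5],[45,0]]
[[9,14],[26,6],[44,5],[45,0]]
[[9,14],[41,6],[44,5],[45,0]]
[[9,14],[41,6],[44,5],[45,0]]
[[9,14],[41,6],[44,5],[45,0]]
[[9,14],[41,6],[44,5],[45,0]]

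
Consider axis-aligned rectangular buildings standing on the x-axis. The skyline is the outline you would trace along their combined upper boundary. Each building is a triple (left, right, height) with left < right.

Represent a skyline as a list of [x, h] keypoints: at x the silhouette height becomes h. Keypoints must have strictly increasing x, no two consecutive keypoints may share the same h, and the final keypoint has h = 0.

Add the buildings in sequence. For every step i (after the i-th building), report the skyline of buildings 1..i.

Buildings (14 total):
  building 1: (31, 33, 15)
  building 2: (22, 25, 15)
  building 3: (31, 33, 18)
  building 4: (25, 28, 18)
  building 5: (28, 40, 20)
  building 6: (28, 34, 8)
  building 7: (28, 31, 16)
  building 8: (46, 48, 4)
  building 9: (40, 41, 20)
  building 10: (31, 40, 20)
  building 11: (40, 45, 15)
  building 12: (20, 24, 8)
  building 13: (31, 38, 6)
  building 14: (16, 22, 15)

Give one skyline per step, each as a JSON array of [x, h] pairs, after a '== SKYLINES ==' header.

== SKYLINES ==
[[31,15],[33,0]]
[[22,15],[25,0],[31,15],[33,0]]
[[22,15],[25,0],[31,18],[33,0]]
[[22,15],[25,18],[28,0],[31,18],[33,0]]
[[22,15],[25,18],[28,20],[40,0]]
[[22,15],[25,18],[28,20],[40,0]]
[[22,15],[25,18],[28,20],[40,0]]
[[22,15],[25,18],[28,20],[40,0],[46,4],[48,0]]
[[22,15],[25,18],[28,20],[41,0],[46,4],[48,0]]
[[22,15],[25,18],[28,20],[41,0],[46,4],[48,0]]
[[22,15],[25,18],[28,20],[41,15],[45,0],[46,4],[48,0]]
[[20,8],[22,15],[25,18],[28,20],[41,15],[45,0],[46,4],[48,0]]
[[20,8],[22,15],[25,18],[28,20],[41,15],[45,0],[46,4],[48,0]]
[[16,15],[25,18],[28,20],[41,15],[45,0],[46,4],[48,0]]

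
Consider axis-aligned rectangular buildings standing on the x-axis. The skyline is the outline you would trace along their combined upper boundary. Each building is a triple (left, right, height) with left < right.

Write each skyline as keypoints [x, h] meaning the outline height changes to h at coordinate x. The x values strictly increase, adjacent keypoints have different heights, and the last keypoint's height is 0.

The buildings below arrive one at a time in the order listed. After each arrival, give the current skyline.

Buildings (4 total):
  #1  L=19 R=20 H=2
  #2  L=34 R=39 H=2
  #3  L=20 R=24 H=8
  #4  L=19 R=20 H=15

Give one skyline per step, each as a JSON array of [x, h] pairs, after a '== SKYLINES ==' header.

== SKYLINES ==
[[19,2],[20,0]]
[[19,2],[20,0],[34,2],[39,0]]
[[19,2],[20,8],[24,0],[34,2],[39,0]]
[[19,15],[20,8],[24,0],[34,2],[39,0]]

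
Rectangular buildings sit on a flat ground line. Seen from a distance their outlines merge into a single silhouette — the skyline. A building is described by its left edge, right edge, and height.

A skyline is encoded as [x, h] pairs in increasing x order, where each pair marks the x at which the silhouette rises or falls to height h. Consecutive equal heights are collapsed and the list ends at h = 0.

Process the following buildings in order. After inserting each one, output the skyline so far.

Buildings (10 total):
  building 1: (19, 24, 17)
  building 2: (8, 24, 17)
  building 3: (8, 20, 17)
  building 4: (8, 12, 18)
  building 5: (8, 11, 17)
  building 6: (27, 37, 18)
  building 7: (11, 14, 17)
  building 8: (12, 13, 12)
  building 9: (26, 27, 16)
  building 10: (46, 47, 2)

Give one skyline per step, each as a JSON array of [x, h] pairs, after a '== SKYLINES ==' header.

== SKYLINES ==
[[19,17],[24,0]]
[[8,17],[24,0]]
[[8,17],[24,0]]
[[8,18],[12,17],[24,0]]
[[8,18],[12,17],[24,0]]
[[8,18],[12,17],[24,0],[27,18],[37,0]]
[[8,18],[12,17],[24,0],[27,18],[37,0]]
[[8,18],[12,17],[24,0],[27,18],[37,0]]
[[8,18],[12,17],[24,0],[26,16],[27,18],[37,0]]
[[8,18],[12,17],[24,0],[26,16],[27,18],[37,0],[46,2],[47,0]]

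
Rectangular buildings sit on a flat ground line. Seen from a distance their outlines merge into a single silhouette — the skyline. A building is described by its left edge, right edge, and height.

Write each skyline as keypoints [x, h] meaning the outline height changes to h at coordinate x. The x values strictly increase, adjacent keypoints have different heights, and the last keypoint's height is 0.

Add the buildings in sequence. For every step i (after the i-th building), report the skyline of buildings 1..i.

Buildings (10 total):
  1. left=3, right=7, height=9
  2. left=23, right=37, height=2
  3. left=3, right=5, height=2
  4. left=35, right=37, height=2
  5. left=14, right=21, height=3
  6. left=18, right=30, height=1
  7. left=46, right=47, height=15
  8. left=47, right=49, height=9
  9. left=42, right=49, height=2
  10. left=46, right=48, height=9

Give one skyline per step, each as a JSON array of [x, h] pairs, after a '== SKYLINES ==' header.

== SKYLINES ==
[[3,9],[7,0]]
[[3,9],[7,0],[23,2],[37,0]]
[[3,9],[7,0],[23,2],[37,0]]
[[3,9],[7,0],[23,2],[37,0]]
[[3,9],[7,0],[14,3],[21,0],[23,2],[37,0]]
[[3,9],[7,0],[14,3],[21,1],[23,2],[37,0]]
[[3,9],[7,0],[14,3],[21,1],[23,2],[37,0],[46,15],[47,0]]
[[3,9],[7,0],[14,3],[21,1],[23,2],[37,0],[46,15],[47,9],[49,0]]
[[3,9],[7,0],[14,3],[21,1],[23,2],[37,0],[42,2],[46,15],[47,9],[49,0]]
[[3,9],[7,0],[14,3],[21,1],[23,2],[37,0],[42,2],[46,15],[47,9],[49,0]]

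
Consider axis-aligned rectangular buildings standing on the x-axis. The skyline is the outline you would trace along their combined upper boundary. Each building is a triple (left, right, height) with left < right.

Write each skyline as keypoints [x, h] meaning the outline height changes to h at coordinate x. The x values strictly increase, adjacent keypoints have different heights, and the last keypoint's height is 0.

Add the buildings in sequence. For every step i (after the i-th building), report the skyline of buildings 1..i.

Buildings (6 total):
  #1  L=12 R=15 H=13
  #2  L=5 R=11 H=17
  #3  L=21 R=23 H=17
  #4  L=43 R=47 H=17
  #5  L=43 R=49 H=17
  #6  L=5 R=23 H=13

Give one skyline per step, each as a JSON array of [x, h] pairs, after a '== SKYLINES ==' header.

== SKYLINES ==
[[12,13],[15,0]]
[[5,17],[11,0],[12,13],[15,0]]
[[5,17],[11,0],[12,13],[15,0],[21,17],[23,0]]
[[5,17],[11,0],[12,13],[15,0],[21,17],[23,0],[43,17],[47,0]]
[[5,17],[11,0],[12,13],[15,0],[21,17],[23,0],[43,17],[49,0]]
[[5,17],[11,13],[21,17],[23,0],[43,17],[49,0]]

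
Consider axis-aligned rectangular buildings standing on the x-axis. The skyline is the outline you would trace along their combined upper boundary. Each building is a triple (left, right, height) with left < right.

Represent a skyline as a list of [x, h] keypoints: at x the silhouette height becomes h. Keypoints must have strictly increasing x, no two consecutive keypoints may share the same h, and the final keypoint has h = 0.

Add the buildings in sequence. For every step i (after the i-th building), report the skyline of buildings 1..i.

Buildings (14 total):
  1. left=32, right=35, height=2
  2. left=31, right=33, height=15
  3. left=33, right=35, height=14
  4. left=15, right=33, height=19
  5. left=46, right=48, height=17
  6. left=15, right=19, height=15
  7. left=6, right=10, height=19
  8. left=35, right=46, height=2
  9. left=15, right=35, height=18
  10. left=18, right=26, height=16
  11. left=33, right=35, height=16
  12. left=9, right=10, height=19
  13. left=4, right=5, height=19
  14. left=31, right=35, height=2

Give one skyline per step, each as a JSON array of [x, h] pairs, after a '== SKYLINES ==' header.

== SKYLINES ==
[[32,2],[35,0]]
[[31,15],[33,2],[35,0]]
[[31,15],[33,14],[35,0]]
[[15,19],[33,14],[35,0]]
[[15,19],[33,14],[35,0],[46,17],[48,0]]
[[15,19],[33,14],[35,0],[46,17],[48,0]]
[[6,19],[10,0],[15,19],[33,14],[35,0],[46,17],[48,0]]
[[6,19],[10,0],[15,19],[33,14],[35,2],[46,17],[48,0]]
[[6,19],[10,0],[15,19],[33,18],[35,2],[46,17],[48,0]]
[[6,19],[10,0],[15,19],[33,18],[35,2],[46,17],[48,0]]
[[6,19],[10,0],[15,19],[33,18],[35,2],[46,17],[48,0]]
[[6,19],[10,0],[15,19],[33,18],[35,2],[46,17],[48,0]]
[[4,19],[5,0],[6,19],[10,0],[15,19],[33,18],[35,2],[46,17],[48,0]]
[[4,19],[5,0],[6,19],[10,0],[15,19],[33,18],[35,2],[46,17],[48,0]]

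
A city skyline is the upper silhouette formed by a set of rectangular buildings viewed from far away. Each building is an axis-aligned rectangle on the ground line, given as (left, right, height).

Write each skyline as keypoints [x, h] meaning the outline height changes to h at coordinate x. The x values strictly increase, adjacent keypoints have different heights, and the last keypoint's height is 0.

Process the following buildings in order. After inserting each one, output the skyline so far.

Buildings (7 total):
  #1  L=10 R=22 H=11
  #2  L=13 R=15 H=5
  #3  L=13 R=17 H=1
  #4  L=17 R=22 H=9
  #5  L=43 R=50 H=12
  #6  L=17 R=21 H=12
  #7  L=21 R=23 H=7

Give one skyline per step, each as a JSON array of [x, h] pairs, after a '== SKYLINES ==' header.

== SKYLINES ==
[[10,11],[22,0]]
[[10,11],[22,0]]
[[10,11],[22,0]]
[[10,11],[22,0]]
[[10,11],[22,0],[43,12],[50,0]]
[[10,11],[17,12],[21,11],[22,0],[43,12],[50,0]]
[[10,11],[17,12],[21,11],[22,7],[23,0],[43,12],[50,0]]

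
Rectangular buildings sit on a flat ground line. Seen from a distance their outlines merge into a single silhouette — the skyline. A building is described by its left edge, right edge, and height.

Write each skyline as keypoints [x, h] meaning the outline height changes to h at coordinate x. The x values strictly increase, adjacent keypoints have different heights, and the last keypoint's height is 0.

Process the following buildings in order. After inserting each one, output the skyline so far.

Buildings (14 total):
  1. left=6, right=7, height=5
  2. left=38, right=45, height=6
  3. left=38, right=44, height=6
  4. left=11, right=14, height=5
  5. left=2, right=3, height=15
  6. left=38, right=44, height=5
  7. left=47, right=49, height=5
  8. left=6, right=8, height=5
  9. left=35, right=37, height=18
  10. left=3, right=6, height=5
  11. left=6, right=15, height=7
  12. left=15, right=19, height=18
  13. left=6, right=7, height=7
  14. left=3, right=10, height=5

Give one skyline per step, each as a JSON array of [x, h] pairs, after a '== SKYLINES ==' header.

== SKYLINES ==
[[6,5],[7,0]]
[[6,5],[7,0],[38,6],[45,0]]
[[6,5],[7,0],[38,6],[45,0]]
[[6,5],[7,0],[11,5],[14,0],[38,6],[45,0]]
[[2,15],[3,0],[6,5],[7,0],[11,5],[14,0],[38,6],[45,0]]
[[2,15],[3,0],[6,5],[7,0],[11,5],[14,0],[38,6],[45,0]]
[[2,15],[3,0],[6,5],[7,0],[11,5],[14,0],[38,6],[45,0],[47,5],[49,0]]
[[2,15],[3,0],[6,5],[8,0],[11,5],[14,0],[38,6],[45,0],[47,5],[49,0]]
[[2,15],[3,0],[6,5],[8,0],[11,5],[14,0],[35,18],[37,0],[38,6],[45,0],[47,5],[49,0]]
[[2,15],[3,5],[8,0],[11,5],[14,0],[35,18],[37,0],[38,6],[45,0],[47,5],[49,0]]
[[2,15],[3,5],[6,7],[15,0],[35,18],[37,0],[38,6],[45,0],[47,5],[49,0]]
[[2,15],[3,5],[6,7],[15,18],[19,0],[35,18],[37,0],[38,6],[45,0],[47,5],[49,0]]
[[2,15],[3,5],[6,7],[15,18],[19,0],[35,18],[37,0],[38,6],[45,0],[47,5],[49,0]]
[[2,15],[3,5],[6,7],[15,18],[19,0],[35,18],[37,0],[38,6],[45,0],[47,5],[49,0]]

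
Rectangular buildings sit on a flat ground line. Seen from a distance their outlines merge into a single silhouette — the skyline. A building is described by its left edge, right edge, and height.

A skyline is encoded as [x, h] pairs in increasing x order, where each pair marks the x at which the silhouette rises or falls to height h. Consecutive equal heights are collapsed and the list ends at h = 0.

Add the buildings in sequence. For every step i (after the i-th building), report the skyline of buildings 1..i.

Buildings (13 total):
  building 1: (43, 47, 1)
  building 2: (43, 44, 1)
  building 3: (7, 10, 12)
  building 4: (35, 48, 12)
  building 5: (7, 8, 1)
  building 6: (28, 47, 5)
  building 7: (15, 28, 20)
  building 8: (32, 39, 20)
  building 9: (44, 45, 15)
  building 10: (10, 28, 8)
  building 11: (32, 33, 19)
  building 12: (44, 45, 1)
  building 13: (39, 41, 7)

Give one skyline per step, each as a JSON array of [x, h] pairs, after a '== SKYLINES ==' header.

== SKYLINES ==
[[43,1],[47,0]]
[[43,1],[47,0]]
[[7,12],[10,0],[43,1],[47,0]]
[[7,12],[10,0],[35,12],[48,0]]
[[7,12],[10,0],[35,12],[48,0]]
[[7,12],[10,0],[28,5],[35,12],[48,0]]
[[7,12],[10,0],[15,20],[28,5],[35,12],[48,0]]
[[7,12],[10,0],[15,20],[28,5],[32,20],[39,12],[48,0]]
[[7,12],[10,0],[15,20],[28,5],[32,20],[39,12],[44,15],[45,12],[48,0]]
[[7,12],[10,8],[15,20],[28,5],[32,20],[39,12],[44,15],[45,12],[48,0]]
[[7,12],[10,8],[15,20],[28,5],[32,20],[39,12],[44,15],[45,12],[48,0]]
[[7,12],[10,8],[15,20],[28,5],[32,20],[39,12],[44,15],[45,12],[48,0]]
[[7,12],[10,8],[15,20],[28,5],[32,20],[39,12],[44,15],[45,12],[48,0]]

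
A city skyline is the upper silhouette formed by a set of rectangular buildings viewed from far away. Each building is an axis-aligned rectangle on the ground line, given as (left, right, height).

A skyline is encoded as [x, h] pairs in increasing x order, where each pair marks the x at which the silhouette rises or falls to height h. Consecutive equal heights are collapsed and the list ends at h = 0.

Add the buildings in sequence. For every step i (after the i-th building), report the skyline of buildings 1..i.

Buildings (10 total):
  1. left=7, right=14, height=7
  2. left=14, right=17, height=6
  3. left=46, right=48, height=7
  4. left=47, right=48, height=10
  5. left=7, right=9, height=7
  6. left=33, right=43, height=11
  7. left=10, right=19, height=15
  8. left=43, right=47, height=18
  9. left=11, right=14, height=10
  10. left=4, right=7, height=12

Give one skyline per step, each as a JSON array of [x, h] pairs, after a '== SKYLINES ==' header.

== SKYLINES ==
[[7,7],[14,0]]
[[7,7],[14,6],[17,0]]
[[7,7],[14,6],[17,0],[46,7],[48,0]]
[[7,7],[14,6],[17,0],[46,7],[47,10],[48,0]]
[[7,7],[14,6],[17,0],[46,7],[47,10],[48,0]]
[[7,7],[14,6],[17,0],[33,11],[43,0],[46,7],[47,10],[48,0]]
[[7,7],[10,15],[19,0],[33,11],[43,0],[46,7],[47,10],[48,0]]
[[7,7],[10,15],[19,0],[33,11],[43,18],[47,10],[48,0]]
[[7,7],[10,15],[19,0],[33,11],[43,18],[47,10],[48,0]]
[[4,12],[7,7],[10,15],[19,0],[33,11],[43,18],[47,10],[48,0]]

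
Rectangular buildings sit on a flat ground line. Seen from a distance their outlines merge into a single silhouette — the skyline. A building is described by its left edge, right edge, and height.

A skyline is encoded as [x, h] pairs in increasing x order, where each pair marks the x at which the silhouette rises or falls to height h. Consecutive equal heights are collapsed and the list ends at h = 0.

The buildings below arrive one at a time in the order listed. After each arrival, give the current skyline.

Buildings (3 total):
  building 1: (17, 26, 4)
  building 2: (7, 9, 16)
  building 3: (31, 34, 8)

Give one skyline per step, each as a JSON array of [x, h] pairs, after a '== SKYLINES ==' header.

== SKYLINES ==
[[17,4],[26,0]]
[[7,16],[9,0],[17,4],[26,0]]
[[7,16],[9,0],[17,4],[26,0],[31,8],[34,0]]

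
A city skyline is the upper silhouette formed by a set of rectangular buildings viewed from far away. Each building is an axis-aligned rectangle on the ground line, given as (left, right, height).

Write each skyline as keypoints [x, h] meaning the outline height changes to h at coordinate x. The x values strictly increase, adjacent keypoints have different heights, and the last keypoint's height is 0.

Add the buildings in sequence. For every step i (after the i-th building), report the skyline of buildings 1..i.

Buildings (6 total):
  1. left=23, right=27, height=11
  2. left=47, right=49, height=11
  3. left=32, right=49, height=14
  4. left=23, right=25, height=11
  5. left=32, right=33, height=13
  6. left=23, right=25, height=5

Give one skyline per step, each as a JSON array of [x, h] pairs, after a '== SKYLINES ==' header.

== SKYLINES ==
[[23,11],[27,0]]
[[23,11],[27,0],[47,11],[49,0]]
[[23,11],[27,0],[32,14],[49,0]]
[[23,11],[27,0],[32,14],[49,0]]
[[23,11],[27,0],[32,14],[49,0]]
[[23,11],[27,0],[32,14],[49,0]]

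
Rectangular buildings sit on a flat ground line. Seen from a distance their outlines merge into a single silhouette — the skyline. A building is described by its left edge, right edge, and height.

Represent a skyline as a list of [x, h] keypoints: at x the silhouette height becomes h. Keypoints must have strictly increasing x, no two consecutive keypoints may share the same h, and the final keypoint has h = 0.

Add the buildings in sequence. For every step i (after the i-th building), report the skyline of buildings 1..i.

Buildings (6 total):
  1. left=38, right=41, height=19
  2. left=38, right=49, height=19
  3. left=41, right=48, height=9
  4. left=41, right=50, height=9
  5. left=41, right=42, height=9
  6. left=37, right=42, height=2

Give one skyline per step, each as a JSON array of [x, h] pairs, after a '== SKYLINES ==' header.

== SKYLINES ==
[[38,19],[41,0]]
[[38,19],[49,0]]
[[38,19],[49,0]]
[[38,19],[49,9],[50,0]]
[[38,19],[49,9],[50,0]]
[[37,2],[38,19],[49,9],[50,0]]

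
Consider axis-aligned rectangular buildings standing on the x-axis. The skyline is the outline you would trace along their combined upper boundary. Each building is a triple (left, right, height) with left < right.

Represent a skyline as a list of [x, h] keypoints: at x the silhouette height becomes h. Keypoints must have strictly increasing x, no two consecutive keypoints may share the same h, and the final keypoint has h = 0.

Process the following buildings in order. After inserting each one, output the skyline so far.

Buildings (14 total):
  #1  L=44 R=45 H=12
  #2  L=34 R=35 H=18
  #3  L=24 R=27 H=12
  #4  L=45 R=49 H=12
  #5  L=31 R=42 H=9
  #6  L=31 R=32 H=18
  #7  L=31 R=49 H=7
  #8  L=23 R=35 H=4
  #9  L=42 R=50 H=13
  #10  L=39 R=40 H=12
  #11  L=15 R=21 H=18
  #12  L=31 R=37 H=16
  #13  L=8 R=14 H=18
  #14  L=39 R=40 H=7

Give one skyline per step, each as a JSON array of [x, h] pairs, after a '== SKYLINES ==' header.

== SKYLINES ==
[[44,12],[45,0]]
[[34,18],[35,0],[44,12],[45,0]]
[[24,12],[27,0],[34,18],[35,0],[44,12],[45,0]]
[[24,12],[27,0],[34,18],[35,0],[44,12],[49,0]]
[[24,12],[27,0],[31,9],[34,18],[35,9],[42,0],[44,12],[49,0]]
[[24,12],[27,0],[31,18],[32,9],[34,18],[35,9],[42,0],[44,12],[49,0]]
[[24,12],[27,0],[31,18],[32,9],[34,18],[35,9],[42,7],[44,12],[49,0]]
[[23,4],[24,12],[27,4],[31,18],[32,9],[34,18],[35,9],[42,7],[44,12],[49,0]]
[[23,4],[24,12],[27,4],[31,18],[32,9],[34,18],[35,9],[42,13],[50,0]]
[[23,4],[24,12],[27,4],[31,18],[32,9],[34,18],[35,9],[39,12],[40,9],[42,13],[50,0]]
[[15,18],[21,0],[23,4],[24,12],[27,4],[31,18],[32,9],[34,18],[35,9],[39,12],[40,9],[42,13],[50,0]]
[[15,18],[21,0],[23,4],[24,12],[27,4],[31,18],[32,16],[34,18],[35,16],[37,9],[39,12],[40,9],[42,13],[50,0]]
[[8,18],[14,0],[15,18],[21,0],[23,4],[24,12],[27,4],[31,18],[32,16],[34,18],[35,16],[37,9],[39,12],[40,9],[42,13],[50,0]]
[[8,18],[14,0],[15,18],[21,0],[23,4],[24,12],[27,4],[31,18],[32,16],[34,18],[35,16],[37,9],[39,12],[40,9],[42,13],[50,0]]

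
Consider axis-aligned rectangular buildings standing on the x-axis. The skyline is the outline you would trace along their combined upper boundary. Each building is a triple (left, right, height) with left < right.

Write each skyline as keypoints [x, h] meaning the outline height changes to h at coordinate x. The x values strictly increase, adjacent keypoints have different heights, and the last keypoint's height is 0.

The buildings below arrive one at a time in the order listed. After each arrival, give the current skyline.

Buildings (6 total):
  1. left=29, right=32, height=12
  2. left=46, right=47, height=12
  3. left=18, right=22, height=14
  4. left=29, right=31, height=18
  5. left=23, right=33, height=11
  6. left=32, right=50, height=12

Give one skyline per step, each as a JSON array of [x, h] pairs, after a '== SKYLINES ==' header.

== SKYLINES ==
[[29,12],[32,0]]
[[29,12],[32,0],[46,12],[47,0]]
[[18,14],[22,0],[29,12],[32,0],[46,12],[47,0]]
[[18,14],[22,0],[29,18],[31,12],[32,0],[46,12],[47,0]]
[[18,14],[22,0],[23,11],[29,18],[31,12],[32,11],[33,0],[46,12],[47,0]]
[[18,14],[22,0],[23,11],[29,18],[31,12],[50,0]]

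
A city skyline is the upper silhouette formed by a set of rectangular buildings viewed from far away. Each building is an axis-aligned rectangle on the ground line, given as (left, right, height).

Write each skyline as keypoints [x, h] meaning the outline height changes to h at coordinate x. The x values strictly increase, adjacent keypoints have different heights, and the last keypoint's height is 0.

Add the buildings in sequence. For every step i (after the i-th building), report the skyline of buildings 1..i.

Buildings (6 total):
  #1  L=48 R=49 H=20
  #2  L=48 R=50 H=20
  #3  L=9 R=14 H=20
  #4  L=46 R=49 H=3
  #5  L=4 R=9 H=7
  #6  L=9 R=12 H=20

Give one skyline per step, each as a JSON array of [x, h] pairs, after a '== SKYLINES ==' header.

== SKYLINES ==
[[48,20],[49,0]]
[[48,20],[50,0]]
[[9,20],[14,0],[48,20],[50,0]]
[[9,20],[14,0],[46,3],[48,20],[50,0]]
[[4,7],[9,20],[14,0],[46,3],[48,20],[50,0]]
[[4,7],[9,20],[14,0],[46,3],[48,20],[50,0]]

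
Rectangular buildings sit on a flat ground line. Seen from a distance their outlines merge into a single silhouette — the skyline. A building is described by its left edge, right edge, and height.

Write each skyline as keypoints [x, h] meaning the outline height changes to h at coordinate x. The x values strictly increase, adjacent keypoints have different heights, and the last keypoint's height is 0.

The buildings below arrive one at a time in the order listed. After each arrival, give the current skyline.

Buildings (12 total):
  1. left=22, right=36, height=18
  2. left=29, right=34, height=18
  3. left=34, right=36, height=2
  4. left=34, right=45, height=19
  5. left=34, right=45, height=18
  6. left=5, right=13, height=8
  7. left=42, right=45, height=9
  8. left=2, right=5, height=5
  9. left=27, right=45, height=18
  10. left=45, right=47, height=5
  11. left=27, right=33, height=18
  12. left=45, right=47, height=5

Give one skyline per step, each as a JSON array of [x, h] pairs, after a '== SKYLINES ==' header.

== SKYLINES ==
[[22,18],[36,0]]
[[22,18],[36,0]]
[[22,18],[36,0]]
[[22,18],[34,19],[45,0]]
[[22,18],[34,19],[45,0]]
[[5,8],[13,0],[22,18],[34,19],[45,0]]
[[5,8],[13,0],[22,18],[34,19],[45,0]]
[[2,5],[5,8],[13,0],[22,18],[34,19],[45,0]]
[[2,5],[5,8],[13,0],[22,18],[34,19],[45,0]]
[[2,5],[5,8],[13,0],[22,18],[34,19],[45,5],[47,0]]
[[2,5],[5,8],[13,0],[22,18],[34,19],[45,5],[47,0]]
[[2,5],[5,8],[13,0],[22,18],[34,19],[45,5],[47,0]]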